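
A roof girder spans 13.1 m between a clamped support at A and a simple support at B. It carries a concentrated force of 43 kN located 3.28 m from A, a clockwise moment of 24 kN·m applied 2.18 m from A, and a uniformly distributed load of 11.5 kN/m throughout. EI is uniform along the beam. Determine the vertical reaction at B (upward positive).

Take the reaction at B as the redundant and release it; the primary structure is a cantilever fixed at A.
Deflection at B on the released cantilever, summing each load's contribution:
  point load 43 at a = 3.28: Pa²(3L − a)/(6EI) = 2777/EI
  clockwise couple 24 at a = 2.18: M₀a(2L − a)/(2EI) = 628.4/EI
  UDL 11.5: wL⁴/(8EI) = 42334/EI
  δ_0 = 45740/EI
Tip deflection under a unit load at B: L³/(3EI) = 749.4/EI.
The prop prevents deflection at B: R_B = δ_0/δ_{BB} = 45740/749.4 = 61.04 kN.

R_B = 61.04 kN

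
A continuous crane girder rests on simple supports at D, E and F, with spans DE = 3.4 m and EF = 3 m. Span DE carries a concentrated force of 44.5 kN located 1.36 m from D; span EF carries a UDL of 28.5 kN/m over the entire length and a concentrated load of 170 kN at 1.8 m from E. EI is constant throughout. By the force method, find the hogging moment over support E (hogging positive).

M_E = 68.7 kN·m

Take M_E as the redundant. Released structure: two simple spans DE and EF with a hinge at E.
Discontinuity in slope at E on the released structure — sum the simple-span end rotations:
  span DE: point load 44.5 at a = 1.36: Pab(L + a)/(6LEI) = 28.81/EI
  span EF: UDL 28.5: wL³/(24EI) = 32.06/EI
  span EF: point load 170 at a = 1.8: Pab(L + b)/(6LEI) = 85.68/EI
  relative rotation θ_0 = (28.81 + 117.7)/EI = 146.6/EI
A unit hogging moment at E produces rotation L₁/(3EI) + L₂/(3EI) = 2.133/EI.
Compatibility: M_E·(L₁+L₂)/(3EI) = θ_0, giving M_E = 68.7 kN·m (hogging).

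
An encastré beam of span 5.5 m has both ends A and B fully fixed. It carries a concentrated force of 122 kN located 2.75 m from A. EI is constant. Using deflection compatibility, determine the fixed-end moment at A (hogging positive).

Release both end moments; the primary structure is a simply-supported span AB with redundants M_A and M_B.
On the primary (simply-supported) span, the end slopes from the loading are:
  at A: point load 122 at a = 2.75: Pab(L + b)/(6LEI) = 230.7/EI
  at B: point load 122 at a = 2.75: Pab(L + a)/(6LEI) = 230.7/EI
  θ_A0 = 230.7/EI,  θ_B0 = 230.7/EI
Flexibility coefficients: a unit moment at one end gives L/(3EI) there and L/(6EI) at the far end, so f₁₁ = f₂₂ = 1.833/EI and f₁₂ = f₂₁ = 0.9167/EI.
Compatibility — zero rotation at each built-in end:
  1.833 M_A + 0.9167 M_B = 230.7
  0.9167 M_A + 1.833 M_B = 230.7
Solving the pair gives M_A = 83.88 kN·m and M_B = 83.88 kN·m (hogging).

M_A = 83.88 kN·m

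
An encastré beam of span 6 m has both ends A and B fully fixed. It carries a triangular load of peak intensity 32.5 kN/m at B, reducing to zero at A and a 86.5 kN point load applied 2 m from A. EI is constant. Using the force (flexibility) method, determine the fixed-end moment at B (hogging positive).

Take the two fixed-end moments M_A, M_B as redundants; the released structure is the simple span AB.
On the primary (simply-supported) span, the end slopes from the loading are:
  at A: triangular load, peak 32.5: 7w₀L³/(360EI) = 136.5/EI
  at B: triangular load, peak 32.5: w₀L³/(45EI) = 156/EI
  at A: point load 86.5 at a = 2: Pab(L + b)/(6LEI) = 192.2/EI
  at B: point load 86.5 at a = 2: Pab(L + a)/(6LEI) = 153.8/EI
  θ_A0 = 328.7/EI,  θ_B0 = 309.8/EI
Flexibility coefficients: a unit moment at one end gives L/(3EI) there and L/(6EI) at the far end, so f₁₁ = f₂₂ = 2/EI and f₁₂ = f₂₁ = 1/EI.
Compatibility — zero rotation at each built-in end:
  2 M_A + 1 M_B = 328.7
  1 M_A + 2 M_B = 309.8
Solving the pair gives M_A = 115.9 kN·m and M_B = 96.94 kN·m (hogging).

M_B = 96.94 kN·m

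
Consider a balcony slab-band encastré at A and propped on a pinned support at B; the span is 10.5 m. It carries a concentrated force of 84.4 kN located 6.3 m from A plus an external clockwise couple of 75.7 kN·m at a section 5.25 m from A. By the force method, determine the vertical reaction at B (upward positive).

Remove the prop at B; the released (primary) structure is a cantilever built in at A.
Deflection at B on the released cantilever, summing each load's contribution:
  point load 84.4 at a = 6.3: Pa²(3L − a)/(6EI) = 14069/EI
  clockwise couple 75.7 at a = 5.25: M₀a(2L − a)/(2EI) = 3130/EI
  δ_0 = 17199/EI
Tip deflection under a unit load at B: L³/(3EI) = 385.9/EI.
The prop prevents deflection at B: R_B = δ_0/δ_{BB} = 17199/385.9 = 44.57 kN.

R_B = 44.57 kN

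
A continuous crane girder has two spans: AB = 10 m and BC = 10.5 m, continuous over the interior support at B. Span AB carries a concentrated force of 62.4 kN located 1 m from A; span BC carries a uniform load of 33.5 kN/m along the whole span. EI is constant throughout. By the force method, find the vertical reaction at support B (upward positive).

R_B = 231.2 kN

Take M_B as the redundant. Released structure: two simple spans AB and BC with a hinge at B.
End slopes at the hinge B, treating each span as simply supported:
  span AB: point load 62.4 at a = 1: Pab(L + a)/(6LEI) = 103/EI
  span BC: UDL 33.5: wL³/(24EI) = 1616/EI
  relative rotation θ_0 = (103 + 1616)/EI = 1719/EI
A unit hogging moment at B produces rotation L₁/(3EI) + L₂/(3EI) = 6.833/EI.
Slope continuity at B: θ_0 = M_B·6.833/EI, so M_B = 1719/6.833 = 251.5 kN·m (hogging).
Span AB, ΣM about A with M_B applied at B: R_B^{AB}·10 = 62.4 + 251.5, so R_B^{AB} = 31.39 kN and R_A = 62.4 − 31.39 = 31.01 kN.
Span BC, ΣM about C: R_B^{BC}·10.5 = 1847 + 251.5, so R_B^{BC} = 199.8 kN and R_C = 351.8 − 199.8 = 151.9 kN.
R_B = 31.39 + 199.8 = 231.2 kN.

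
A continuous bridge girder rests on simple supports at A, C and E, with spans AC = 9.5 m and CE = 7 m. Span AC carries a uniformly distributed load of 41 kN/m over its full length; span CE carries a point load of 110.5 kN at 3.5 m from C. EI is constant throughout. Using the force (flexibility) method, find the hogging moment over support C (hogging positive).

Release continuity at C by inserting a hinge; the redundant is the internal moment M_C. The primary structure is two simply-supported spans AC and CE.
Discontinuity in slope at C on the released structure — sum the simple-span end rotations:
  span AC: UDL 41: wL³/(24EI) = 1465/EI
  span CE: point load 110.5 at a = 3.5: Pab(L + b)/(6LEI) = 338.4/EI
  relative rotation θ_0 = (1465 + 338.4)/EI = 1803/EI
A unit hogging moment at C produces rotation L₁/(3EI) + L₂/(3EI) = 5.5/EI.
Slope continuity at C: θ_0 = M_C·5.5/EI, so M_C = 1803/5.5 = 327.8 kN·m (hogging).

M_C = 327.8 kN·m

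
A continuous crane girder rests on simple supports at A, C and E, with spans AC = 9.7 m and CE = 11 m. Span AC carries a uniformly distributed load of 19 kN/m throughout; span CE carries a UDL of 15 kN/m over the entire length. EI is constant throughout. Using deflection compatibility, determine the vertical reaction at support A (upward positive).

Take M_C as the redundant. Released structure: two simple spans AC and CE with a hinge at C.
Discontinuity in slope at C on the released structure — sum the simple-span end rotations:
  span AC: UDL 19: wL³/(24EI) = 722.5/EI
  span CE: UDL 15: wL³/(24EI) = 831.9/EI
  relative rotation θ_0 = (722.5 + 831.9)/EI = 1554/EI
A unit hogging moment at C produces rotation L₁/(3EI) + L₂/(3EI) = 6.9/EI.
Compatibility: M_C·(L₁+L₂)/(3EI) = θ_0, giving M_C = 225.3 kN·m (hogging).
Span AC, ΣM about A with M_C applied at C: R_C^{AC}·9.7 = 893.9 + 225.3, so R_C^{AC} = 115.4 kN and R_A = 184.3 − 115.4 = 68.93 kN.

R_A = 68.93 kN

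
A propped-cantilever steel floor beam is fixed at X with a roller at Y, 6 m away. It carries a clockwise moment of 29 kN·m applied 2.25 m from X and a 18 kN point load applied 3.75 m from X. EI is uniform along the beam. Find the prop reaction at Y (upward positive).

Remove the prop at Y; the released (primary) structure is a cantilever built in at X.
Downward deflection at the released point Y due to the loads:
  clockwise couple 29 at a = 2.25: M₀a(2L − a)/(2EI) = 318.1/EI
  point load 18 at a = 3.75: Pa²(3L − a)/(6EI) = 601.2/EI
  δ_0 = 919.3/EI
Tip deflection under a unit load at Y: L³/(3EI) = 72/EI.
Compatibility at Y: δ_0 − R_Y·δ_{YY} = 0, so R_Y = 919.3/72 = 12.77 kN.

R_Y = 12.77 kN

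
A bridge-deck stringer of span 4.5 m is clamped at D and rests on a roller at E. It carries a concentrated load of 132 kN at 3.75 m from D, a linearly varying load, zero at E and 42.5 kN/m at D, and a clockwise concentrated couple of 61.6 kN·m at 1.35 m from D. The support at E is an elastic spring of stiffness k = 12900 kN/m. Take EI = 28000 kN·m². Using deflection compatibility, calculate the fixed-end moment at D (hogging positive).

Release the roller at E. Primary structure: cantilever fixed at D.
Downward deflection at the released point E due to the loads:
  point load 132 at a = 3.75: Pa²(3L − a)/(6EI) = 3016/EI
  triangular load, peak 42.5 at the fixed end: w₀L⁴/(30EI) = 580.9/EI
  clockwise couple 61.6 at a = 1.35: M₀a(2L − a)/(2EI) = 318.1/EI
  δ_0 = 3915/EI
Flexibility coefficient — unit upward force at E: δ_{EE} = L³/(3EI) = 30.38/EI.
With EI = 28000 kN·m²: δ_0 = 0.13984 m and δ_{EE} = 0.001085 m/kN.
Compatibility — the spring shortens by R_E/k under the reaction it provides: δ_0 − R_E·δ_{EE} = R_E/k. With 1/k = 0.000078 m/kN, R_E = δ_0 / (δ_{EE} + 1/k) = 0.13984 / (0.001085 + 0.000078) = 120.3 kN.
Moment equilibrium about D: M_D = Σ(load moments about D) − R_E·L = 700 − 120.3×4.5 = 158.7 kN·m.

M_D = 158.7 kN·m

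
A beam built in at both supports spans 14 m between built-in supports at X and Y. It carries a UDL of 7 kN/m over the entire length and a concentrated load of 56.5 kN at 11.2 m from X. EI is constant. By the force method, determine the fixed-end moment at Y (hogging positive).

Take the two fixed-end moments M_X, M_Y as redundants; the released structure is the simple span XY.
End rotations of the released simple span under the applied load (×1/EI):
  at X: UDL 7: wL³/(24EI) = 800.3/EI
  at Y: UDL 7: wL³/(24EI) = 800.3/EI
  at X: point load 56.5 at a = 11.2: Pab(L + b)/(6LEI) = 354.4/EI
  at Y: point load 56.5 at a = 11.2: Pab(L + a)/(6LEI) = 531.6/EI
  θ_X0 = 1155/EI,  θ_Y0 = 1332/EI
Flexibility coefficients: a unit moment at one end gives L/(3EI) there and L/(6EI) at the far end, so f₁₁ = f₂₂ = 4.667/EI and f₁₂ = f₂₁ = 2.333/EI.
Compatibility — zero rotation at each built-in end:
  4.667 M_X + 2.333 M_Y = 1155
  2.333 M_X + 4.667 M_Y = 1332
Solving the pair gives M_X = 139.6 kN·m and M_Y = 215.6 kN·m (hogging).

M_Y = 215.6 kN·m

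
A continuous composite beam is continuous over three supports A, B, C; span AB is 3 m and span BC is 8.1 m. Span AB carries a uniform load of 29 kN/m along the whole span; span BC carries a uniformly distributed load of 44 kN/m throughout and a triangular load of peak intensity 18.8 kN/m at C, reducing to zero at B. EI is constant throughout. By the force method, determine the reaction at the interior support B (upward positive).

Release continuity at B by inserting a hinge; the redundant is the internal moment M_B. The primary structure is two simply-supported spans AB and BC.
End slopes at the hinge B, treating each span as simply supported:
  span AB: UDL 29: wL³/(24EI) = 32.62/EI
  span BC: UDL 44: wL³/(24EI) = 974.3/EI
  span BC: triangular load, peak 18.8: 7w₀L³/(360EI) = 194.3/EI
  relative rotation θ_0 = (32.62 + 1169)/EI = 1201/EI
A unit hogging moment at B produces rotation L₁/(3EI) + L₂/(3EI) = 3.7/EI.
Compatibility: M_B·(L₁+L₂)/(3EI) = θ_0, giving M_B = 324.6 kN·m (hogging).
Span AB, ΣM about A with M_B applied at B: R_B^{AB}·3 = 130.5 + 324.6, so R_B^{AB} = 151.7 kN and R_A = 87 − 151.7 = -64.72 kN.
Span BC, ΣM about C: R_B^{BC}·8.1 = 1649 + 324.6, so R_B^{BC} = 243.7 kN and R_C = 432.5 − 243.7 = 188.9 kN.
R_B = 151.7 + 243.7 = 395.4 kN.

R_B = 395.4 kN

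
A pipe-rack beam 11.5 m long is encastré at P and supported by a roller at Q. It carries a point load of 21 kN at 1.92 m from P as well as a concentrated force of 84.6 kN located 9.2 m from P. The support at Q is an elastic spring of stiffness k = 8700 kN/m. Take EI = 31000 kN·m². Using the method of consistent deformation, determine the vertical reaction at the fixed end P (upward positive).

R_P = 45.63 kN

Remove the prop at Q; the released (primary) structure is a cantilever built in at P.
Free-end deflection of the primary structure under the applied loading (downward +):
  point load 21 at a = 1.92: Pa²(3L − a)/(6EI) = 420.4/EI
  point load 84.6 at a = 9.2: Pa²(3L − a)/(6EI) = 30194/EI
  δ_0 = 30614/EI
Tip deflection under a unit load at Q: L³/(3EI) = 507/EI.
With EI = 31000 kN·m²: δ_0 = 0.98755 m and δ_{QQ} = 0.016353 m/kN.
Compatibility — the spring shortens by R_Q/k under the reaction it provides: δ_0 − R_Q·δ_{QQ} = R_Q/k. With 1/k = 0.000115 m/kN, R_Q = δ_0 / (δ_{QQ} + 1/k) = 0.98755 / (0.016353 + 0.000115) = 59.97 kN.
Vertical equilibrium: R_P = ΣP − R_Q = 105.6 − 59.97 = 45.63 kN.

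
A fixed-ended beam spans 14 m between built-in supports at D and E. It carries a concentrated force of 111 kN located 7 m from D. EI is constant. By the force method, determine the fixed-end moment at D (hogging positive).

Release both end moments; the primary structure is a simply-supported span DE with redundants M_D and M_E.
On the primary (simply-supported) span, the end slopes from the loading are:
  at D: point load 111 at a = 7: Pab(L + b)/(6LEI) = 1360/EI
  at E: point load 111 at a = 7: Pab(L + a)/(6LEI) = 1360/EI
  θ_D0 = 1360/EI,  θ_E0 = 1360/EI
Flexibility coefficients: a unit moment at one end gives L/(3EI) there and L/(6EI) at the far end, so f₁₁ = f₂₂ = 4.667/EI and f₁₂ = f₂₁ = 2.333/EI.
Compatibility — zero rotation at each built-in end:
  4.667 M_D + 2.333 M_E = 1360
  2.333 M_D + 4.667 M_E = 1360
Solving the pair gives M_D = 194.2 kN·m and M_E = 194.2 kN·m (hogging).

M_D = 194.2 kN·m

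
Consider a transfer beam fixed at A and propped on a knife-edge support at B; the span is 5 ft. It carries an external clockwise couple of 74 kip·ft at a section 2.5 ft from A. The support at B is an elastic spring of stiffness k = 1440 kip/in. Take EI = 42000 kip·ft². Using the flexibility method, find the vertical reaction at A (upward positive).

Choose R_B as the redundant. The primary structure is the cantilever fixed at A.
Free-end deflection of the primary structure under the applied loading (downward +):
  clockwise couple 74 at a = 2.5: M₀a(2L − a)/(2EI) = 693.8/EI
Tip deflection under a unit load at B: L³/(3EI) = 41.67/EI.
With EI = 42000 kip·ft²: δ_0 = 0.016518 ft and δ_{BB} = 0.000992 ft/kip.
Compatibility — the spring shortens by R_B/k under the reaction it provides: δ_0 − R_B·δ_{BB} = R_B/k. With 1/k = 1/(1440×12) ft/kip = 0.000058 ft/kip, R_B = δ_0 / (δ_{BB} + 1/k) = 0.016518 / (0.000992 + 0.000058) = 15.73 kip.
Vertical equilibrium: R_A = ΣP − R_B = 0 − 15.73 = -15.73 kip.

R_A = -15.73 kip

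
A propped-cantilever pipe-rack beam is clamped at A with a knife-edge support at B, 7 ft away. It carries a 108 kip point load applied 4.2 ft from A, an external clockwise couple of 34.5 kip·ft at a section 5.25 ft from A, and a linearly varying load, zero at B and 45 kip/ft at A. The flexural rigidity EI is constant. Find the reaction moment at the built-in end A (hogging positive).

M_A = 260 kip·ft

Take the reaction at B as the redundant and release it; the primary structure is a cantilever fixed at A.
Free-end deflection of the primary structure under the applied loading (downward +):
  point load 108 at a = 4.2: Pa²(3L − a)/(6EI) = 5334/EI
  clockwise couple 34.5 at a = 5.25: M₀a(2L − a)/(2EI) = 792.4/EI
  triangular load, peak 45 at the fixed end: w₀L⁴/(30EI) = 3602/EI
  δ_0 = 9728/EI
Flexibility coefficient — unit upward force at B: δ_{BB} = L³/(3EI) = 114.3/EI.
The prop prevents deflection at B: R_B = δ_0/δ_{BB} = 9728/114.3 = 85.09 kip.
Moment equilibrium about A: M_A = Σ(load moments about A) − R_B·L = 855.6 − 85.09×7 = 260 kip·ft.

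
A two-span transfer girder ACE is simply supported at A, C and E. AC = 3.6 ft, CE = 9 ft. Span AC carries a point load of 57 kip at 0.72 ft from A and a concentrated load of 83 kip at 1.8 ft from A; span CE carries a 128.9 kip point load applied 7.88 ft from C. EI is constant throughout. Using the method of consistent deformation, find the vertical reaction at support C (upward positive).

Insert a hinge at C; M_C is the redundant, and each span becomes simply supported.
Rotations at C on the released spans (each span's end-slope, ×1/EI):
  span AC: point load 57 at a = 0.72: Pab(L + a)/(6LEI) = 23.64/EI
  span AC: point load 83 at a = 1.8: Pab(L + a)/(6LEI) = 67.23/EI
  span CE: point load 128.9 at a = 7.88: Pab(L + b)/(6LEI) = 213.2/EI
  relative rotation θ_0 = (90.87 + 213.2)/EI = 304.1/EI
A unit hogging moment at C produces rotation L₁/(3EI) + L₂/(3EI) = 4.2/EI.
Slope continuity at C: θ_0 = M_C·4.2/EI, so M_C = 304.1/4.2 = 72.4 kip·ft (hogging).
Span AC, ΣM about A with M_C applied at C: R_C^{AC}·3.6 = 190.4 + 72.4, so R_C^{AC} = 73.01 kip and R_A = 140 − 73.01 = 66.99 kip.
Span CE, ΣM about E: R_C^{CE}·9 = 144.4 + 72.4, so R_C^{CE} = 24.09 kip and R_E = 128.9 − 24.09 = 104.8 kip.
R_C = 73.01 + 24.09 = 97.1 kip.

R_C = 97.1 kip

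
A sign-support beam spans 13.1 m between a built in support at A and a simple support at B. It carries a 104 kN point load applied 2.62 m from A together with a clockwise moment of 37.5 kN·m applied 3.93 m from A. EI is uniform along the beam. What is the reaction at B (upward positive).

Take the reaction at B as the redundant and release it; the primary structure is a cantilever fixed at A.
Free-end deflection of the primary structure under the applied loading (downward +):
  point load 104 at a = 2.62: Pa²(3L − a)/(6EI) = 4364/EI
  clockwise couple 37.5 at a = 3.93: M₀a(2L − a)/(2EI) = 1641/EI
  δ_0 = 6005/EI
Flexibility coefficient — unit upward force at B: δ_{BB} = L³/(3EI) = 749.4/EI.
Compatibility at B: δ_0 − R_B·δ_{BB} = 0, so R_B = 6005/749.4 = 8.014 kN.

R_B = 8.014 kN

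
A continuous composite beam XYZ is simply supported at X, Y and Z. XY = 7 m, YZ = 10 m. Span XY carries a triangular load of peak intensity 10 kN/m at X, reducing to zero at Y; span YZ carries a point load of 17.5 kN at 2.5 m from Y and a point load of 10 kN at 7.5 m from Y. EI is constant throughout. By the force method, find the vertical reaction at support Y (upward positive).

R_Y = 35.93 kN

Release continuity at Y by inserting a hinge; the redundant is the internal moment M_Y. The primary structure is two simply-supported spans XY and YZ.
Discontinuity in slope at Y on the released structure — sum the simple-span end rotations:
  span XY: triangular load, peak 10: 7w₀L³/(360EI) = 66.69/EI
  span YZ: point load 17.5 at a = 2.5: Pab(L + b)/(6LEI) = 95.7/EI
  span YZ: point load 10 at a = 7.5: Pab(L + b)/(6LEI) = 39.06/EI
  relative rotation θ_0 = (66.69 + 134.8)/EI = 201.5/EI
A unit hogging moment at Y produces rotation L₁/(3EI) + L₂/(3EI) = 5.667/EI.
Compatibility: M_Y·(L₁+L₂)/(3EI) = θ_0, giving M_Y = 35.55 kN·m (hogging).
Span XY, ΣM about X with M_Y applied at Y: R_Y^{XY}·7 = 81.67 + 35.55, so R_Y^{XY} = 16.75 kN and R_X = 35 − 16.75 = 18.25 kN.
Span YZ, ΣM about Z: R_Y^{YZ}·10 = 156.2 + 35.55, so R_Y^{YZ} = 19.18 kN and R_Z = 27.5 − 19.18 = 8.32 kN.
R_Y = 16.75 + 19.18 = 35.93 kN.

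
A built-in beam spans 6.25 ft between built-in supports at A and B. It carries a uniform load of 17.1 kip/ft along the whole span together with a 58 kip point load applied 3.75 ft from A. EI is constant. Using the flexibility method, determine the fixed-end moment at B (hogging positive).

M_B = 107.9 kip·ft

Release both end moments; the primary structure is a simply-supported span AB with redundants M_A and M_B.
End rotations of the released simple span under the applied load (×1/EI):
  at A: UDL 17.1: wL³/(24EI) = 174/EI
  at B: UDL 17.1: wL³/(24EI) = 174/EI
  at A: point load 58 at a = 3.75: Pab(L + b)/(6LEI) = 126.9/EI
  at B: point load 58 at a = 3.75: Pab(L + a)/(6LEI) = 145/EI
  θ_A0 = 300.8/EI,  θ_B0 = 319/EI
Flexibility coefficients: a unit moment at one end gives L/(3EI) there and L/(6EI) at the far end, so f₁₁ = f₂₂ = 2.083/EI and f₁₂ = f₂₁ = 1.042/EI.
Compatibility — zero rotation at each built-in end:
  2.083 M_A + 1.042 M_B = 300.8
  1.042 M_A + 2.083 M_B = 319
Solving the pair gives M_A = 90.46 kip·ft and M_B = 107.9 kip·ft (hogging).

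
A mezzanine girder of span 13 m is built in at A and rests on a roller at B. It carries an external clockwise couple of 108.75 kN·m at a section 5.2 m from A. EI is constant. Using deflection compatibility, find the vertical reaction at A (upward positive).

Take the reaction at B as the redundant and release it; the primary structure is a cantilever fixed at A.
Downward deflection at the released point B due to the loads:
  clockwise couple 108.75 at a = 5.2: M₀a(2L − a)/(2EI) = 5881/EI
Flexibility coefficient — unit upward force at B: δ_{BB} = L³/(3EI) = 732.3/EI.
Compatibility at B: δ_0 − R_B·δ_{BB} = 0, so R_B = 5881/732.3 = 8.031 kN.
Vertical equilibrium: R_A = ΣP − R_B = 0 − 8.031 = -8.031 kN.

R_A = -8.031 kN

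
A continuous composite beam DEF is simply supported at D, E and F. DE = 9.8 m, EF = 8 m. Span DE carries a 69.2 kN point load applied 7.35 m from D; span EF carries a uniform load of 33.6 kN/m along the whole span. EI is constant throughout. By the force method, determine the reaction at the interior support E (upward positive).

Take M_E as the redundant. Released structure: two simple spans DE and EF with a hinge at E.
End slopes at the hinge E, treating each span as simply supported:
  span DE: point load 69.2 at a = 7.35: Pab(L + a)/(6LEI) = 363.5/EI
  span EF: UDL 33.6: wL³/(24EI) = 716.8/EI
  relative rotation θ_0 = (363.5 + 716.8)/EI = 1080/EI
A unit hogging moment at E produces rotation L₁/(3EI) + L₂/(3EI) = 5.933/EI.
Compatibility: M_E·(L₁+L₂)/(3EI) = θ_0, giving M_E = 182.1 kN·m (hogging).
Span DE, ΣM about D with M_E applied at E: R_E^{DE}·9.8 = 508.6 + 182.1, so R_E^{DE} = 70.48 kN and R_D = 69.2 − 70.48 = -1.278 kN.
Span EF, ΣM about F: R_E^{EF}·8 = 1075 + 182.1, so R_E^{EF} = 157.2 kN and R_F = 268.8 − 157.2 = 111.6 kN.
R_E = 70.48 + 157.2 = 227.6 kN.

R_E = 227.6 kN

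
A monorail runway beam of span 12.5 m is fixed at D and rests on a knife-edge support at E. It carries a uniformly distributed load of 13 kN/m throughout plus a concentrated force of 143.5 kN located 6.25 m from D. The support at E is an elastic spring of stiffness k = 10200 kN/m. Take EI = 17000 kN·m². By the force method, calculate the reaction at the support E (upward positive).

R_E = 105.5 kN

Remove the prop at E; the released (primary) structure is a cantilever built in at D.
Deflection at E on the released cantilever, summing each load's contribution:
  UDL 13: wL⁴/(8EI) = 39673/EI
  point load 143.5 at a = 6.25: Pa²(3L − a)/(6EI) = 29195/EI
  δ_0 = 68868/EI
Tip deflection under a unit load at E: L³/(3EI) = 651/EI.
With EI = 17000 kN·m²: δ_0 = 4.0511 m and δ_{EE} = 0.038297 m/kN.
Compatibility — the spring shortens by R_E/k under the reaction it provides: δ_0 − R_E·δ_{EE} = R_E/k. With 1/k = 0.000098 m/kN, R_E = δ_0 / (δ_{EE} + 1/k) = 4.0511 / (0.038297 + 0.000098) = 105.5 kN.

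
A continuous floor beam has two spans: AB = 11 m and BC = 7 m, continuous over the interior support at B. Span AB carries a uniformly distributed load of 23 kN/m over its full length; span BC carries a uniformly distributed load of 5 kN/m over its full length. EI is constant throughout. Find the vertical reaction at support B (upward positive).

Release continuity at B by inserting a hinge; the redundant is the internal moment M_B. The primary structure is two simply-supported spans AB and BC.
Rotations at B on the released spans (each span's end-slope, ×1/EI):
  span AB: UDL 23: wL³/(24EI) = 1276/EI
  span BC: UDL 5: wL³/(24EI) = 71.46/EI
  relative rotation θ_0 = (1276 + 71.46)/EI = 1347/EI
A unit hogging moment at B produces rotation L₁/(3EI) + L₂/(3EI) = 6/EI.
Compatibility: M_B·(L₁+L₂)/(3EI) = θ_0, giving M_B = 224.5 kN·m (hogging).
Span AB, ΣM about A with M_B applied at B: R_B^{AB}·11 = 1392 + 224.5, so R_B^{AB} = 146.9 kN and R_A = 253 − 146.9 = 106.1 kN.
Span BC, ΣM about C: R_B^{BC}·7 = 122.5 + 224.5, so R_B^{BC} = 49.57 kN and R_C = 35 − 49.57 = -14.57 kN.
R_B = 146.9 + 49.57 = 196.5 kN.

R_B = 196.5 kN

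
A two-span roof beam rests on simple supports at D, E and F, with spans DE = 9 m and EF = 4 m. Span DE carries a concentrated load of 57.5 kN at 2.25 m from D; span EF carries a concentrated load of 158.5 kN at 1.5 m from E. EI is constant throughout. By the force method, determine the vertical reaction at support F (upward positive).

Insert a hinge at E; M_E is the redundant, and each span becomes simply supported.
End slopes at the hinge E, treating each span as simply supported:
  span DE: point load 57.5 at a = 2.25: Pab(L + a)/(6LEI) = 181.9/EI
  span EF: point load 158.5 at a = 1.5: Pab(L + b)/(6LEI) = 161/EI
  relative rotation θ_0 = (181.9 + 161)/EI = 342.9/EI
A unit hogging moment at E produces rotation L₁/(3EI) + L₂/(3EI) = 4.333/EI.
Slope continuity at E: θ_0 = M_E·4.333/EI, so M_E = 342.9/4.333 = 79.13 kN·m (hogging).
Span EF, ΣM about F: R_E^{EF}·4 = 396.2 + 79.13, so R_E^{EF} = 118.8 kN and R_F = 158.5 − 118.8 = 39.65 kN.

R_F = 39.65 kN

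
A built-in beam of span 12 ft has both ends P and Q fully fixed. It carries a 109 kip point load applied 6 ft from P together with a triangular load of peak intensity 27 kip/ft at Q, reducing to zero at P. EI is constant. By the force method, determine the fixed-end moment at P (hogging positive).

Take the two fixed-end moments M_P, M_Q as redundants; the released structure is the simple span PQ.
Simple-span end rotations at P and Q under the given loads:
  at P: point load 109 at a = 6: Pab(L + b)/(6LEI) = 981/EI
  at Q: point load 109 at a = 6: Pab(L + a)/(6LEI) = 981/EI
  at P: triangular load, peak 27: 7w₀L³/(360EI) = 907.2/EI
  at Q: triangular load, peak 27: w₀L³/(45EI) = 1037/EI
  θ_P0 = 1888/EI,  θ_Q0 = 2018/EI
Flexibility coefficients: a unit moment at one end gives L/(3EI) there and L/(6EI) at the far end, so f₁₁ = f₂₂ = 4/EI and f₁₂ = f₂₁ = 2/EI.
Compatibility — zero rotation at each built-in end:
  4 M_P + 2 M_Q = 1888
  2 M_P + 4 M_Q = 2018
Solving the pair gives M_P = 293.1 kip·ft and M_Q = 357.9 kip·ft (hogging).

M_P = 293.1 kip·ft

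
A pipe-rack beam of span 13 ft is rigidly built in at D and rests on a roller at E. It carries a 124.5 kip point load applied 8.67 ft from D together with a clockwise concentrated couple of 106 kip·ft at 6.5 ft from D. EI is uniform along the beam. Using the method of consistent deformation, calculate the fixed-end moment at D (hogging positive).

Remove the prop at E; the released (primary) structure is a cantilever built in at D.
Primary-structure tip deflection at E by superposition:
  point load 124.5 at a = 8.67: Pa²(3L − a)/(6EI) = 47307/EI
  clockwise couple 106 at a = 6.5: M₀a(2L − a)/(2EI) = 6718/EI
  δ_0 = 54025/EI
Tip deflection under a unit load at E: L³/(3EI) = 732.3/EI.
Compatibility at E: δ_0 − R_E·δ_{EE} = 0, so R_E = 54025/732.3 = 73.77 kip.
Moment equilibrium about D: M_D = Σ(load moments about D) − R_E·L = 1185 − 73.77×13 = 226.4 kip·ft.

M_D = 226.4 kip·ft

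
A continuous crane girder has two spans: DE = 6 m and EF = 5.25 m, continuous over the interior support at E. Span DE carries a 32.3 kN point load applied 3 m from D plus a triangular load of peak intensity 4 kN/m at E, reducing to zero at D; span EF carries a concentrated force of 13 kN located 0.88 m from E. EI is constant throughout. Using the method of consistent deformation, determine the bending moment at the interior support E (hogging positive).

M_E = 28.57 kN·m

Insert a hinge at E; M_E is the redundant, and each span becomes simply supported.
End slopes at the hinge E, treating each span as simply supported:
  span DE: point load 32.3 at a = 3: Pab(L + a)/(6LEI) = 72.67/EI
  span DE: triangular load, peak 4: w₀L³/(45EI) = 19.2/EI
  span EF: point load 13 at a = 0.88: Pab(L + b)/(6LEI) = 15.27/EI
  relative rotation θ_0 = (91.88 + 15.27)/EI = 107.1/EI
A unit hogging moment at E produces rotation L₁/(3EI) + L₂/(3EI) = 3.75/EI.
Slope continuity at E: θ_0 = M_E·3.75/EI, so M_E = 107.1/3.75 = 28.57 kN·m (hogging).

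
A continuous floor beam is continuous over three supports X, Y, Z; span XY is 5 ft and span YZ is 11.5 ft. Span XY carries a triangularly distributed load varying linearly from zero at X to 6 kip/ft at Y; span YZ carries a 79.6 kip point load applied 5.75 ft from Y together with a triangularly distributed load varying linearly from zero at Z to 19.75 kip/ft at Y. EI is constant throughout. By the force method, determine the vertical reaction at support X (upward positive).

R_X = -43.8 kip

Release continuity at Y by inserting a hinge; the redundant is the internal moment M_Y. The primary structure is two simply-supported spans XY and YZ.
Discontinuity in slope at Y on the released structure — sum the simple-span end rotations:
  span XY: triangular load, peak 6: w₀L³/(45EI) = 16.67/EI
  span YZ: point load 79.6 at a = 5.75: Pab(L + b)/(6LEI) = 657.9/EI
  span YZ: triangular load, peak 19.75: w₀L³/(45EI) = 667.5/EI
  relative rotation θ_0 = (16.67 + 1325)/EI = 1342/EI
A unit hogging moment at Y produces rotation L₁/(3EI) + L₂/(3EI) = 5.5/EI.
Slope continuity at Y: θ_0 = M_Y·5.5/EI, so M_Y = 1342/5.5 = 244 kip·ft (hogging).
Span XY, ΣM about X with M_Y applied at Y: R_Y^{XY}·5 = 50 + 244, so R_Y^{XY} = 58.8 kip and R_X = 15 − 58.8 = -43.8 kip.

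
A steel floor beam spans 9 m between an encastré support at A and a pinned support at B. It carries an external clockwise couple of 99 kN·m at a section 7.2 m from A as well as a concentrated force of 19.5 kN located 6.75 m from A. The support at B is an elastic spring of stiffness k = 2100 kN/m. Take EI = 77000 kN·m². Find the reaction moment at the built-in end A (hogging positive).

M_A = 10.26 kN·m

Remove the prop at B; the released (primary) structure is a cantilever built in at A.
Free-end deflection of the primary structure under the applied loading (downward +):
  clockwise couple 99 at a = 7.2: M₀a(2L − a)/(2EI) = 3849/EI
  point load 19.5 at a = 6.75: Pa²(3L − a)/(6EI) = 2999/EI
  δ_0 = 6848/EI
Flexibility coefficient — unit upward force at B: δ_{BB} = L³/(3EI) = 243/EI.
With EI = 77000 kN·m²: δ_0 = 0.088931 m and δ_{BB} = 0.003156 m/kN.
Compatibility — the spring shortens by R_B/k under the reaction it provides: δ_0 − R_B·δ_{BB} = R_B/k. With 1/k = 0.000476 m/kN, R_B = δ_0 / (δ_{BB} + 1/k) = 0.088931 / (0.003156 + 0.000476) = 24.49 kN.
Moment equilibrium about A: M_A = Σ(load moments about A) − R_B·L = 230.6 − 24.49×9 = 10.26 kN·m.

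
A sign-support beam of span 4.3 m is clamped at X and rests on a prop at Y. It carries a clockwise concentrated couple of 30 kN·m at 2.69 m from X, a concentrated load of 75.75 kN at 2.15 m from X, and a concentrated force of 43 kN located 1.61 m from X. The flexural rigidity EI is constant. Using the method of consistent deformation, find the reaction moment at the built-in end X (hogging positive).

M_X = 87.58 kN·m

Release the roller at Y. Primary structure: cantilever fixed at X.
Deflection at Y on the released cantilever, summing each load's contribution:
  clockwise couple 30 at a = 2.69: M₀a(2L − a)/(2EI) = 238.5/EI
  point load 75.75 at a = 2.15: Pa²(3L − a)/(6EI) = 627.4/EI
  point load 43 at a = 1.61: Pa²(3L − a)/(6EI) = 209.7/EI
  δ_0 = 1076/EI
Flexibility coefficient — unit upward force at Y: δ_{YY} = L³/(3EI) = 26.5/EI.
Compatibility at Y: δ_0 − R_Y·δ_{YY} = 0, so R_Y = 1076/26.5 = 40.58 kN.
Moment equilibrium about X: M_X = Σ(load moments about X) − R_Y·L = 262.1 − 40.58×4.3 = 87.58 kN·m.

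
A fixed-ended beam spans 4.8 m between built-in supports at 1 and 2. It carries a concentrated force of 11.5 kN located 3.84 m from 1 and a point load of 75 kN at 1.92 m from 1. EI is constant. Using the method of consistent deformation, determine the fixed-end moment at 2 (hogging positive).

M_2 = 41.63 kN·m

Take the two fixed-end moments M_1, M_2 as redundants; the released structure is the simple span 12.
On the primary (simply-supported) span, the end slopes from the loading are:
  at 1: point load 11.5 at a = 3.84: Pab(L + b)/(6LEI) = 8.479/EI
  at 2: point load 11.5 at a = 3.84: Pab(L + a)/(6LEI) = 12.72/EI
  at 1: point load 75 at a = 1.92: Pab(L + b)/(6LEI) = 110.6/EI
  at 2: point load 75 at a = 1.92: Pab(L + a)/(6LEI) = 96.77/EI
  θ_10 = 119.1/EI,  θ_20 = 109.5/EI
Flexibility coefficients: a unit moment at one end gives L/(3EI) there and L/(6EI) at the far end, so f₁₁ = f₂₂ = 1.6/EI and f₁₂ = f₂₁ = 0.8/EI.
Compatibility — zero rotation at each built-in end:
  1.6 M_1 + 0.8 M_2 = 119.1
  0.8 M_1 + 1.6 M_2 = 109.5
Solving the pair gives M_1 = 53.61 kN·m and M_2 = 41.63 kN·m (hogging).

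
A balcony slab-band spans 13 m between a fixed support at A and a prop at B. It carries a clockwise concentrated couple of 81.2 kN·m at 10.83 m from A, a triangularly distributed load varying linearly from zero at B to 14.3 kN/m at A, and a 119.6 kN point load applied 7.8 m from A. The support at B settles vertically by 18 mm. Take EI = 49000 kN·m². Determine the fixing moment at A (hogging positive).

Choose R_B as the redundant. The primary structure is the cantilever fixed at A.
Free-end deflection of the primary structure under the applied loading (downward +):
  clockwise couple 81.2 at a = 10.83: M₀a(2L − a)/(2EI) = 6670/EI
  triangular load, peak 14.3 at the fixed end: w₀L⁴/(30EI) = 13614/EI
  point load 119.6 at a = 7.8: Pa²(3L − a)/(6EI) = 37838/EI
  δ_0 = 58122/EI
Tip deflection under a unit load at B: L³/(3EI) = 732.3/EI.
With EI = 49000 kN·m²: δ_0 = 1.1862 m and δ_{BB} = 0.014946 m/kN.
Compatibility — the beam at B must follow the support down by 0.018 m: δ_0 − R_B·δ_{BB} = 0.018, so R_B = (1.1862 − 0.018)/0.014946 = 78.16 kN.
Moment equilibrium about A: M_A = Σ(load moments about A) − R_B·L = 1417 − 78.16×13 = 400.8 kN·m.

M_A = 400.8 kN·m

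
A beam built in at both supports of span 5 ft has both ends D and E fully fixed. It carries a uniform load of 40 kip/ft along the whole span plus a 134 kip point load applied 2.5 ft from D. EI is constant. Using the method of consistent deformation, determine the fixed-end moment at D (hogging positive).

M_D = 167.1 kip·ft

Take the two fixed-end moments M_D, M_E as redundants; the released structure is the simple span DE.
Simple-span end rotations at D and E under the given loads:
  at D: UDL 40: wL³/(24EI) = 208.3/EI
  at E: UDL 40: wL³/(24EI) = 208.3/EI
  at D: point load 134 at a = 2.5: Pab(L + b)/(6LEI) = 209.4/EI
  at E: point load 134 at a = 2.5: Pab(L + a)/(6LEI) = 209.4/EI
  θ_D0 = 417.7/EI,  θ_E0 = 417.7/EI
Flexibility coefficients: a unit moment at one end gives L/(3EI) there and L/(6EI) at the far end, so f₁₁ = f₂₂ = 1.667/EI and f₁₂ = f₂₁ = 0.8333/EI.
Compatibility — zero rotation at each built-in end:
  1.667 M_D + 0.8333 M_E = 417.7
  0.8333 M_D + 1.667 M_E = 417.7
Solving the pair gives M_D = 167.1 kip·ft and M_E = 167.1 kip·ft (hogging).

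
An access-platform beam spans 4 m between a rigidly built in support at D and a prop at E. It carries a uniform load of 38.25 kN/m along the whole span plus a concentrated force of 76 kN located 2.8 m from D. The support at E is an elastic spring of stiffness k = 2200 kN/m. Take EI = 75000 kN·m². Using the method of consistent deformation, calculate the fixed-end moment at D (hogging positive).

M_D = 364.5 kN·m

Release the roller at E. Primary structure: cantilever fixed at D.
Primary-structure tip deflection at E by superposition:
  UDL 38.25: wL⁴/(8EI) = 1224/EI
  point load 76 at a = 2.8: Pa²(3L − a)/(6EI) = 913.6/EI
  δ_0 = 2138/EI
Flexibility coefficient — unit upward force at E: δ_{EE} = L³/(3EI) = 21.33/EI.
With EI = 75000 kN·m²: δ_0 = 0.028502 m and δ_{EE} = 0.000284 m/kN.
Compatibility — the spring shortens by R_E/k under the reaction it provides: δ_0 − R_E·δ_{EE} = R_E/k. With 1/k = 0.000455 m/kN, R_E = δ_0 / (δ_{EE} + 1/k) = 0.028502 / (0.000284 + 0.000455) = 38.57 kN.
Moment equilibrium about D: M_D = Σ(load moments about D) − R_E·L = 518.8 − 38.57×4 = 364.5 kN·m.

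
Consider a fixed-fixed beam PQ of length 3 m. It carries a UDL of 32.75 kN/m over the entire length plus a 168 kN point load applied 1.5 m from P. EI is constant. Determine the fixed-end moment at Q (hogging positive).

Release both end moments; the primary structure is a simply-supported span PQ with redundants M_P and M_Q.
On the primary (simply-supported) span, the end slopes from the loading are:
  at P: UDL 32.75: wL³/(24EI) = 36.84/EI
  at Q: UDL 32.75: wL³/(24EI) = 36.84/EI
  at P: point load 168 at a = 1.5: Pab(L + b)/(6LEI) = 94.5/EI
  at Q: point load 168 at a = 1.5: Pab(L + a)/(6LEI) = 94.5/EI
  θ_P0 = 131.3/EI,  θ_Q0 = 131.3/EI
Flexibility coefficients: a unit moment at one end gives L/(3EI) there and L/(6EI) at the far end, so f₁₁ = f₂₂ = 1/EI and f₁₂ = f₂₁ = 0.5/EI.
Compatibility — zero rotation at each built-in end:
  1 M_P + 0.5 M_Q = 131.3
  0.5 M_P + 1 M_Q = 131.3
Solving the pair gives M_P = 87.56 kN·m and M_Q = 87.56 kN·m (hogging).

M_Q = 87.56 kN·m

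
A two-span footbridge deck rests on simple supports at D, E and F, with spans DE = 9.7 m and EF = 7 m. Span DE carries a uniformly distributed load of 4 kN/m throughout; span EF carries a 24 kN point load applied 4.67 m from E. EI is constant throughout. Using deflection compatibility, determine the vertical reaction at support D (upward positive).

R_D = 15.51 kN

Insert a hinge at E; M_E is the redundant, and each span becomes simply supported.
End slopes at the hinge E, treating each span as simply supported:
  span DE: UDL 4: wL³/(24EI) = 152.1/EI
  span EF: point load 24 at a = 4.67: Pab(L + b)/(6LEI) = 58.01/EI
  relative rotation θ_0 = (152.1 + 58.01)/EI = 210.1/EI
A unit hogging moment at E produces rotation L₁/(3EI) + L₂/(3EI) = 5.567/EI.
Slope continuity at E: θ_0 = M_E·5.567/EI, so M_E = 210.1/5.567 = 37.75 kN·m (hogging).
Span DE, ΣM about D with M_E applied at E: R_E^{DE}·9.7 = 188.2 + 37.75, so R_E^{DE} = 23.29 kN and R_D = 38.8 − 23.29 = 15.51 kN.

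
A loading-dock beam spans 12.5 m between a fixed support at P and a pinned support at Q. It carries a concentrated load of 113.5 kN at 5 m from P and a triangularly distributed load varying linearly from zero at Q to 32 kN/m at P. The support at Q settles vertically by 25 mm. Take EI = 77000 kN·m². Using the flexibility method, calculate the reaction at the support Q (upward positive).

R_Q = 60.65 kN

Choose R_Q as the redundant. The primary structure is the cantilever fixed at P.
Primary-structure tip deflection at Q by superposition:
  point load 113.5 at a = 5: Pa²(3L − a)/(6EI) = 15370/EI
  triangular load, peak 32 at the fixed end: w₀L⁴/(30EI) = 26042/EI
  δ_0 = 41411/EI
Flexibility coefficient — unit upward force at Q: δ_{QQ} = L³/(3EI) = 651/EI.
With EI = 77000 kN·m²: δ_0 = 0.53781 m and δ_{QQ} = 0.008455 m/kN.
Compatibility — the beam at Q must follow the support down by 0.025 m: δ_0 − R_Q·δ_{QQ} = 0.025, so R_Q = (0.53781 − 0.025)/0.008455 = 60.65 kN.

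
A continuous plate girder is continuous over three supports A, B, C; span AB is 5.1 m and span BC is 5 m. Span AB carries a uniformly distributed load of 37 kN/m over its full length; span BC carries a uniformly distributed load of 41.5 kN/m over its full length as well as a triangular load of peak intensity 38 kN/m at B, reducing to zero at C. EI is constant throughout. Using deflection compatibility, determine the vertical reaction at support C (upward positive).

Insert a hinge at B; M_B is the redundant, and each span becomes simply supported.
Discontinuity in slope at B on the released structure — sum the simple-span end rotations:
  span AB: UDL 37: wL³/(24EI) = 204.5/EI
  span BC: UDL 41.5: wL³/(24EI) = 216.1/EI
  span BC: triangular load, peak 38: w₀L³/(45EI) = 105.6/EI
  relative rotation θ_0 = (204.5 + 321.7)/EI = 526.2/EI
A unit hogging moment at B produces rotation L₁/(3EI) + L₂/(3EI) = 3.367/EI.
Compatibility: M_B·(L₁+L₂)/(3EI) = θ_0, giving M_B = 156.3 kN·m (hogging).
Span BC, ΣM about C: R_B^{BC}·5 = 835.4 + 156.3, so R_B^{BC} = 198.3 kN and R_C = 302.5 − 198.3 = 104.2 kN.

R_C = 104.2 kN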